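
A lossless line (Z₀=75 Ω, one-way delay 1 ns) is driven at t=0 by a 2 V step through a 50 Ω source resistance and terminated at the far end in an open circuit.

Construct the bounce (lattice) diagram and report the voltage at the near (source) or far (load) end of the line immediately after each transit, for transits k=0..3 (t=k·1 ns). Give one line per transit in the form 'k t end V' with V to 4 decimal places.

Γ_L=1.000000, Γ_S=-0.200000; launch V₁=2·75/125=1.200000
k=0 src: V=1.2000
k=1 load: inc=1.200000, refl=1.200000·1.000000=1.2000; V=0.000000+1.200000+1.200000=2.4000
k=2 src: inc=1.200000, refl=1.200000·-0.200000=-0.2400; V=1.200000+1.200000+-0.240000=2.1600
k=3 load: inc=-0.240000, refl=-0.240000·1.000000=-0.2400; V=2.400000+-0.240000+-0.240000=1.9200

0 0 source 1.2000
1 1 load 2.4000
2 2 source 2.1600
3 3 load 1.9200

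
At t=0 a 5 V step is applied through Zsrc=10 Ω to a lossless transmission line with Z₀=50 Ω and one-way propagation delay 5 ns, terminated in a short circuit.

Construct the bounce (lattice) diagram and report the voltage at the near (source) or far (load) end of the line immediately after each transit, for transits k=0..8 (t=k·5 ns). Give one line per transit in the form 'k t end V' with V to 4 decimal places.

0 0 source 4.1667
1 5 load 0.0000
2 10 source 2.7778
3 15 load 0.0000
4 20 source 1.8519
5 25 load 0.0000
6 30 source 1.2346
7 35 load 0.0000
8 40 source 0.8230

Γ_L=-1.000000, Γ_S=-0.666667; launch V₁=5·50/60=4.166667
k=0 src: V=4.1667
k=1 load: inc=4.166667, refl=4.166667·-1.000000=-4.1667; V=0.000000+4.166667+-4.166667=0.0000
k=2 src: inc=-4.166667, refl=-4.166667·-0.666667=2.7778; V=4.166667+-4.166667+2.777778=2.7778
k=3 load: inc=2.777778, refl=2.777778·-1.000000=-2.7778; V=0.000000+2.777778+-2.777778=0.0000
k=4 src: inc=-2.777778, refl=-2.777778·-0.666667=1.8519; V=2.777778+-2.777778+1.851852=1.8519
k=5 load: inc=1.851852, refl=1.851852·-1.000000=-1.8519; V=0.000000+1.851852+-1.851852=0.0000
k=6 src: inc=-1.851852, refl=-1.851852·-0.666667=1.2346; V=1.851852+-1.851852+1.234568=1.2346
k=7 load: inc=1.234568, refl=1.234568·-1.000000=-1.2346; V=0.000000+1.234568+-1.234568=0.0000
k=8 src: inc=-1.234568, refl=-1.234568·-0.666667=0.8230; V=1.234568+-1.234568+0.823045=0.8230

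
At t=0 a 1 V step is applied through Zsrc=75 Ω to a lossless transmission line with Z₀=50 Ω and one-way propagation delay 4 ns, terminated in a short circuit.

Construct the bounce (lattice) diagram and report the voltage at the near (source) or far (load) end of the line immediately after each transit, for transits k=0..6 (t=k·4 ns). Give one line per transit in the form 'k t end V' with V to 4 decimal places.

Γ_L=-1.000000, Γ_S=0.200000; launch V₁=1·50/125=0.400000
k=0 src: V=0.4000
k=1 load: inc=0.400000, refl=0.400000·-1.000000=-0.4000; V=0.000000+0.400000+-0.400000=0.0000
k=2 src: inc=-0.400000, refl=-0.400000·0.200000=-0.0800; V=0.400000+-0.400000+-0.080000=-0.0800
k=3 load: inc=-0.080000, refl=-0.080000·-1.000000=0.0800; V=0.000000+-0.080000+0.080000=0.0000
k=4 src: inc=0.080000, refl=0.080000·0.200000=0.0160; V=-0.080000+0.080000+0.016000=0.0160
k=5 load: inc=0.016000, refl=0.016000·-1.000000=-0.0160; V=0.000000+0.016000+-0.016000=0.0000
k=6 src: inc=-0.016000, refl=-0.016000·0.200000=-0.0032; V=0.016000+-0.016000+-0.003200=-0.0032

0 0 source 0.4000
1 4 load 0.0000
2 8 source -0.0800
3 12 load 0.0000
4 16 source 0.0160
5 20 load 0.0000
6 24 source -0.0032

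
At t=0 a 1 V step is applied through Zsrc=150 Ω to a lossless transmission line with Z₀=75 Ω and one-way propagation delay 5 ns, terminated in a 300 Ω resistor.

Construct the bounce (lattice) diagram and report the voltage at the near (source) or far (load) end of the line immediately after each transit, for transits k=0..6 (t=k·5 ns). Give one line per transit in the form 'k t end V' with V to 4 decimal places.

0 0 source 0.3333
1 5 load 0.5333
2 10 source 0.6000
3 15 load 0.6400
4 20 source 0.6533
5 25 load 0.6613
6 30 source 0.6640

Γ_L=0.600000, Γ_S=0.333333; launch V₁=1·75/225=0.333333
k=0 src: V=0.3333
k=1 load: inc=0.333333, refl=0.333333·0.600000=0.2000; V=0.000000+0.333333+0.200000=0.5333
k=2 src: inc=0.200000, refl=0.200000·0.333333=0.0667; V=0.333333+0.200000+0.066667=0.6000
k=3 load: inc=0.066667, refl=0.066667·0.600000=0.0400; V=0.533333+0.066667+0.040000=0.6400
k=4 src: inc=0.040000, refl=0.040000·0.333333=0.0133; V=0.600000+0.040000+0.013333=0.6533
k=5 load: inc=0.013333, refl=0.013333·0.600000=0.0080; V=0.640000+0.013333+0.008000=0.6613
k=6 src: inc=0.008000, refl=0.008000·0.333333=0.0027; V=0.653333+0.008000+0.002667=0.6640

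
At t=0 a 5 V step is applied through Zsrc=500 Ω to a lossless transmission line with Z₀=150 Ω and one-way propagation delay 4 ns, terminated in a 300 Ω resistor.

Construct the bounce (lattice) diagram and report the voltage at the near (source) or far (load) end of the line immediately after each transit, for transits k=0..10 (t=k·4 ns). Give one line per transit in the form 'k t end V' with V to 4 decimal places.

0 0 source 1.1538
1 4 load 1.5385
2 8 source 1.7456
3 12 load 1.8146
4 16 source 1.8518
5 20 load 1.8642
6 24 source 1.8708
7 28 load 1.8731
8 32 source 1.8743
9 36 load 1.8747
10 40 source 1.8749

Γ_L=0.333333, Γ_S=0.538462; launch V₁=5·150/650=1.153846
k=0 src: V=1.1538
k=1 load: inc=1.153846, refl=1.153846·0.333333=0.3846; V=0.000000+1.153846+0.384615=1.5385
k=2 src: inc=0.384615, refl=0.384615·0.538462=0.2071; V=1.153846+0.384615+0.207101=1.7456
k=3 load: inc=0.207101, refl=0.207101·0.333333=0.0690; V=1.538462+0.207101+0.069034=1.8146
k=4 src: inc=0.069034, refl=0.069034·0.538462=0.0372; V=1.745562+0.069034+0.037172=1.8518
k=5 load: inc=0.037172, refl=0.037172·0.333333=0.0124; V=1.814596+0.037172+0.012391=1.8642
k=6 src: inc=0.012391, refl=0.012391·0.538462=0.0067; V=1.851768+0.012391+0.006672=1.8708
k=7 load: inc=0.006672, refl=0.006672·0.333333=0.0022; V=1.864158+0.006672+0.002224=1.8731
k=8 src: inc=0.002224, refl=0.002224·0.538462=0.0012; V=1.870830+0.002224+0.001198=1.8743
k=9 load: inc=0.001198, refl=0.001198·0.333333=0.0004; V=1.873054+0.001198+0.000399=1.8747
k=10 src: inc=0.000399, refl=0.000399·0.538462=0.0002; V=1.874252+0.000399+0.000215=1.8749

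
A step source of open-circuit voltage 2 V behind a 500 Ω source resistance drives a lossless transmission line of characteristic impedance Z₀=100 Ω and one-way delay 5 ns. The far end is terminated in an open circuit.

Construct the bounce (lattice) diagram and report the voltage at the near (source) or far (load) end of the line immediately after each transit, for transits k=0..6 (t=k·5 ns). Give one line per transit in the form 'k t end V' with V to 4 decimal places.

0 0 source 0.3333
1 5 load 0.6667
2 10 source 0.8889
3 15 load 1.1111
4 20 source 1.2593
5 25 load 1.4074
6 30 source 1.5062

Γ_L=1.000000, Γ_S=0.666667; launch V₁=2·100/600=0.333333
k=0 src: V=0.3333
k=1 load: inc=0.333333, refl=0.333333·1.000000=0.3333; V=0.000000+0.333333+0.333333=0.6667
k=2 src: inc=0.333333, refl=0.333333·0.666667=0.2222; V=0.333333+0.333333+0.222222=0.8889
k=3 load: inc=0.222222, refl=0.222222·1.000000=0.2222; V=0.666667+0.222222+0.222222=1.1111
k=4 src: inc=0.222222, refl=0.222222·0.666667=0.1481; V=0.888889+0.222222+0.148148=1.2593
k=5 load: inc=0.148148, refl=0.148148·1.000000=0.1481; V=1.111111+0.148148+0.148148=1.4074
k=6 src: inc=0.148148, refl=0.148148·0.666667=0.0988; V=1.259259+0.148148+0.098765=1.5062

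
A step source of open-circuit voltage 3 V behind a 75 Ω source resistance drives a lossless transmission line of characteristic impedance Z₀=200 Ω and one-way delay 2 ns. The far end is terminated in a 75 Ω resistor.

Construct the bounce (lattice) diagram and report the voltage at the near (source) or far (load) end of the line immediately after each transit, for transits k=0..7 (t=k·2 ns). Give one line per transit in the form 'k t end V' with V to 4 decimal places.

Γ_L=-0.454545, Γ_S=-0.454545; launch V₁=3·200/275=2.181818
k=0 src: V=2.1818
k=1 load: inc=2.181818, refl=2.181818·-0.454545=-0.9917; V=0.000000+2.181818+-0.991736=1.1901
k=2 src: inc=-0.991736, refl=-0.991736·-0.454545=0.4508; V=2.181818+-0.991736+0.450789=1.6409
k=3 load: inc=0.450789, refl=0.450789·-0.454545=-0.2049; V=1.190083+0.450789+-0.204904=1.4360
k=4 src: inc=-0.204904, refl=-0.204904·-0.454545=0.0931; V=1.640872+-0.204904+0.093138=1.5291
k=5 load: inc=0.093138, refl=0.093138·-0.454545=-0.0423; V=1.435967+0.093138+-0.042336=1.4868
k=6 src: inc=-0.042336, refl=-0.042336·-0.454545=0.0192; V=1.529106+-0.042336+0.019243=1.5060
k=7 load: inc=0.019243, refl=0.019243·-0.454545=-0.0087; V=1.486770+0.019243+-0.008747=1.4973

0 0 source 2.1818
1 2 load 1.1901
2 4 source 1.6409
3 6 load 1.4360
4 8 source 1.5291
5 10 load 1.4868
6 12 source 1.5060
7 14 load 1.4973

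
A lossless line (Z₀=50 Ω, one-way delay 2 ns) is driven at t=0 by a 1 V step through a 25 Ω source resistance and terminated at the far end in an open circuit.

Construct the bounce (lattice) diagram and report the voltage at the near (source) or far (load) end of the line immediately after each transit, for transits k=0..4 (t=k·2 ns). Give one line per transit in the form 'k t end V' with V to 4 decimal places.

Γ_L=1.000000, Γ_S=-0.333333; launch V₁=1·50/75=0.666667
k=0 src: V=0.6667
k=1 load: inc=0.666667, refl=0.666667·1.000000=0.6667; V=0.000000+0.666667+0.666667=1.3333
k=2 src: inc=0.666667, refl=0.666667·-0.333333=-0.2222; V=0.666667+0.666667+-0.222222=1.1111
k=3 load: inc=-0.222222, refl=-0.222222·1.000000=-0.2222; V=1.333333+-0.222222+-0.222222=0.8889
k=4 src: inc=-0.222222, refl=-0.222222·-0.333333=0.0741; V=1.111111+-0.222222+0.074074=0.9630

0 0 source 0.6667
1 2 load 1.3333
2 4 source 1.1111
3 6 load 0.8889
4 8 source 0.9630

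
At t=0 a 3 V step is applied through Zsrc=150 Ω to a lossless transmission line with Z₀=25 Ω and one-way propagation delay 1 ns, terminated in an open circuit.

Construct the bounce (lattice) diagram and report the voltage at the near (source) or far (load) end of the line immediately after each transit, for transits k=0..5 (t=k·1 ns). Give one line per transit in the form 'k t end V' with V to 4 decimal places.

Γ_L=1.000000, Γ_S=0.714286; launch V₁=3·25/175=0.428571
k=0 src: V=0.4286
k=1 load: inc=0.428571, refl=0.428571·1.000000=0.4286; V=0.000000+0.428571+0.428571=0.8571
k=2 src: inc=0.428571, refl=0.428571·0.714286=0.3061; V=0.428571+0.428571+0.306122=1.1633
k=3 load: inc=0.306122, refl=0.306122·1.000000=0.3061; V=0.857143+0.306122+0.306122=1.4694
k=4 src: inc=0.306122, refl=0.306122·0.714286=0.2187; V=1.163265+0.306122+0.218659=1.6880
k=5 load: inc=0.218659, refl=0.218659·1.000000=0.2187; V=1.469388+0.218659+0.218659=1.9067

0 0 source 0.4286
1 1 load 0.8571
2 2 source 1.1633
3 3 load 1.4694
4 4 source 1.6880
5 5 load 1.9067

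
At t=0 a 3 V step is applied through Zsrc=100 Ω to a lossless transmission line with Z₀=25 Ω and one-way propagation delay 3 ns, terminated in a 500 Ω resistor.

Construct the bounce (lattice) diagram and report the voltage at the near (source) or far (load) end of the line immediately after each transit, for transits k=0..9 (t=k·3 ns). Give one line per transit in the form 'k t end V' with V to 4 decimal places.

0 0 source 0.6000
1 3 load 1.1429
2 6 source 1.4686
3 9 load 1.7633
4 12 source 1.9401
5 15 load 2.1001
6 18 source 2.1960
7 21 load 2.2829
8 24 source 2.3350
9 27 load 2.3821

Γ_L=0.904762, Γ_S=0.600000; launch V₁=3·25/125=0.600000
k=0 src: V=0.6000
k=1 load: inc=0.600000, refl=0.600000·0.904762=0.5429; V=0.000000+0.600000+0.542857=1.1429
k=2 src: inc=0.542857, refl=0.542857·0.600000=0.3257; V=0.600000+0.542857+0.325714=1.4686
k=3 load: inc=0.325714, refl=0.325714·0.904762=0.2947; V=1.142857+0.325714+0.294694=1.7633
k=4 src: inc=0.294694, refl=0.294694·0.600000=0.1768; V=1.468571+0.294694+0.176816=1.9401
k=5 load: inc=0.176816, refl=0.176816·0.904762=0.1600; V=1.763265+0.176816+0.159977=2.1001
k=6 src: inc=0.159977, refl=0.159977·0.600000=0.0960; V=1.940082+0.159977+0.095986=2.1960
k=7 load: inc=0.095986, refl=0.095986·0.904762=0.0868; V=2.100058+0.095986+0.086844=2.2829
k=8 src: inc=0.086844, refl=0.086844·0.600000=0.0521; V=2.196044+0.086844+0.052107=2.3350
k=9 load: inc=0.052107, refl=0.052107·0.904762=0.0471; V=2.282889+0.052107+0.047144=2.3821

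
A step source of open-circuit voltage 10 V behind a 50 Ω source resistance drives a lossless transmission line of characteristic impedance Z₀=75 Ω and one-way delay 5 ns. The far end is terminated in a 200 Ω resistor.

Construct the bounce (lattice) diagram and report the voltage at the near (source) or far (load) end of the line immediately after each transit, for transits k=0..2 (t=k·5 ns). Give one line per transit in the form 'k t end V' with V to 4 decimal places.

0 0 source 6.0000
1 5 load 8.7273
2 10 source 8.1818

Γ_L=0.454545, Γ_S=-0.200000; launch V₁=10·75/125=6.000000
k=0 src: V=6.0000
k=1 load: inc=6.000000, refl=6.000000·0.454545=2.7273; V=0.000000+6.000000+2.727273=8.7273
k=2 src: inc=2.727273, refl=2.727273·-0.200000=-0.5455; V=6.000000+2.727273+-0.545455=8.1818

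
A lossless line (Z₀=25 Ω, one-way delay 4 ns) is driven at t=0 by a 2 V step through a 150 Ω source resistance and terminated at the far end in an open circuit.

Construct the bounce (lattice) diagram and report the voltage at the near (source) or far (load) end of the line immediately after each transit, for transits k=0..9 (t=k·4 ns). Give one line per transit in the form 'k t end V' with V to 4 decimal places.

Γ_L=1.000000, Γ_S=0.714286; launch V₁=2·25/175=0.285714
k=0 src: V=0.2857
k=1 load: inc=0.285714, refl=0.285714·1.000000=0.2857; V=0.000000+0.285714+0.285714=0.5714
k=2 src: inc=0.285714, refl=0.285714·0.714286=0.2041; V=0.285714+0.285714+0.204082=0.7755
k=3 load: inc=0.204082, refl=0.204082·1.000000=0.2041; V=0.571429+0.204082+0.204082=0.9796
k=4 src: inc=0.204082, refl=0.204082·0.714286=0.1458; V=0.775510+0.204082+0.145773=1.1254
k=5 load: inc=0.145773, refl=0.145773·1.000000=0.1458; V=0.979592+0.145773+0.145773=1.2711
k=6 src: inc=0.145773, refl=0.145773·0.714286=0.1041; V=1.125364+0.145773+0.104123=1.3753
k=7 load: inc=0.104123, refl=0.104123·1.000000=0.1041; V=1.271137+0.104123+0.104123=1.4794
k=8 src: inc=0.104123, refl=0.104123·0.714286=0.0744; V=1.375260+0.104123+0.074374=1.5538
k=9 load: inc=0.074374, refl=0.074374·1.000000=0.0744; V=1.479384+0.074374+0.074374=1.6281

0 0 source 0.2857
1 4 load 0.5714
2 8 source 0.7755
3 12 load 0.9796
4 16 source 1.1254
5 20 load 1.2711
6 24 source 1.3753
7 28 load 1.4794
8 32 source 1.5538
9 36 load 1.6281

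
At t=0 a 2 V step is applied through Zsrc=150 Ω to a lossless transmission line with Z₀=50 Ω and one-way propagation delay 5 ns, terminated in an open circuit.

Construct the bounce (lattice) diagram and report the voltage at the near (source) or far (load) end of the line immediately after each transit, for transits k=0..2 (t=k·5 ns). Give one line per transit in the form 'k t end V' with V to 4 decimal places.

0 0 source 0.5000
1 5 load 1.0000
2 10 source 1.2500

Γ_L=1.000000, Γ_S=0.500000; launch V₁=2·50/200=0.500000
k=0 src: V=0.5000
k=1 load: inc=0.500000, refl=0.500000·1.000000=0.5000; V=0.000000+0.500000+0.500000=1.0000
k=2 src: inc=0.500000, refl=0.500000·0.500000=0.2500; V=0.500000+0.500000+0.250000=1.2500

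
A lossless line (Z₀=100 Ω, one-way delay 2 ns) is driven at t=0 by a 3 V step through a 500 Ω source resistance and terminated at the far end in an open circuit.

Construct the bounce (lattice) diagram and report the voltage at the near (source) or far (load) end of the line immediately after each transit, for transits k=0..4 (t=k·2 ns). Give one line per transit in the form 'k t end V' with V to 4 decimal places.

Γ_L=1.000000, Γ_S=0.666667; launch V₁=3·100/600=0.500000
k=0 src: V=0.5000
k=1 load: inc=0.500000, refl=0.500000·1.000000=0.5000; V=0.000000+0.500000+0.500000=1.0000
k=2 src: inc=0.500000, refl=0.500000·0.666667=0.3333; V=0.500000+0.500000+0.333333=1.3333
k=3 load: inc=0.333333, refl=0.333333·1.000000=0.3333; V=1.000000+0.333333+0.333333=1.6667
k=4 src: inc=0.333333, refl=0.333333·0.666667=0.2222; V=1.333333+0.333333+0.222222=1.8889

0 0 source 0.5000
1 2 load 1.0000
2 4 source 1.3333
3 6 load 1.6667
4 8 source 1.8889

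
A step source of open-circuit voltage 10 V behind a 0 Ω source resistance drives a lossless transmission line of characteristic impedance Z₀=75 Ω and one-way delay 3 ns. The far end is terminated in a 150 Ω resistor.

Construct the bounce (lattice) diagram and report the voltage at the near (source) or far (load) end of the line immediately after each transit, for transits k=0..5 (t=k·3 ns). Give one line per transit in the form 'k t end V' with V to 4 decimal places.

Γ_L=0.333333, Γ_S=-1.000000; launch V₁=10·75/75=10.000000
k=0 src: V=10.0000
k=1 load: inc=10.000000, refl=10.000000·0.333333=3.3333; V=0.000000+10.000000+3.333333=13.3333
k=2 src: inc=3.333333, refl=3.333333·-1.000000=-3.3333; V=10.000000+3.333333+-3.333333=10.0000
k=3 load: inc=-3.333333, refl=-3.333333·0.333333=-1.1111; V=13.333333+-3.333333+-1.111111=8.8889
k=4 src: inc=-1.111111, refl=-1.111111·-1.000000=1.1111; V=10.000000+-1.111111+1.111111=10.0000
k=5 load: inc=1.111111, refl=1.111111·0.333333=0.3704; V=8.888889+1.111111+0.370370=10.3704

0 0 source 10.0000
1 3 load 13.3333
2 6 source 10.0000
3 9 load 8.8889
4 12 source 10.0000
5 15 load 10.3704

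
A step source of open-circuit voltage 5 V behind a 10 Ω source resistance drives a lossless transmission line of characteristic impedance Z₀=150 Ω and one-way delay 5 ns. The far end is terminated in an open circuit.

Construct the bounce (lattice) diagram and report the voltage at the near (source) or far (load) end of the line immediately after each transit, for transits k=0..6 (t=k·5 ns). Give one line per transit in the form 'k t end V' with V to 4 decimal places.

Γ_L=1.000000, Γ_S=-0.875000; launch V₁=5·150/160=4.687500
k=0 src: V=4.6875
k=1 load: inc=4.687500, refl=4.687500·1.000000=4.6875; V=0.000000+4.687500+4.687500=9.3750
k=2 src: inc=4.687500, refl=4.687500·-0.875000=-4.1016; V=4.687500+4.687500+-4.101562=5.2734
k=3 load: inc=-4.101562, refl=-4.101562·1.000000=-4.1016; V=9.375000+-4.101562+-4.101562=1.1719
k=4 src: inc=-4.101562, refl=-4.101562·-0.875000=3.5889; V=5.273438+-4.101562+3.588867=4.7607
k=5 load: inc=3.588867, refl=3.588867·1.000000=3.5889; V=1.171875+3.588867+3.588867=8.3496
k=6 src: inc=3.588867, refl=3.588867·-0.875000=-3.1403; V=4.760742+3.588867+-3.140259=5.2094

0 0 source 4.6875
1 5 load 9.3750
2 10 source 5.2734
3 15 load 1.1719
4 20 source 4.7607
5 25 load 8.3496
6 30 source 5.2094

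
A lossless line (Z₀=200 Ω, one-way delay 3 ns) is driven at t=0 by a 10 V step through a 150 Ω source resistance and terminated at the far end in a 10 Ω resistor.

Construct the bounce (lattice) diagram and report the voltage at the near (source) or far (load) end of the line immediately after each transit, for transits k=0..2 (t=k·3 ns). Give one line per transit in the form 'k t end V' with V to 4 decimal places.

Γ_L=-0.904762, Γ_S=-0.142857; launch V₁=10·200/350=5.714286
k=0 src: V=5.7143
k=1 load: inc=5.714286, refl=5.714286·-0.904762=-5.1701; V=0.000000+5.714286+-5.170068=0.5442
k=2 src: inc=-5.170068, refl=-5.170068·-0.142857=0.7386; V=5.714286+-5.170068+0.738581=1.2828

0 0 source 5.7143
1 3 load 0.5442
2 6 source 1.2828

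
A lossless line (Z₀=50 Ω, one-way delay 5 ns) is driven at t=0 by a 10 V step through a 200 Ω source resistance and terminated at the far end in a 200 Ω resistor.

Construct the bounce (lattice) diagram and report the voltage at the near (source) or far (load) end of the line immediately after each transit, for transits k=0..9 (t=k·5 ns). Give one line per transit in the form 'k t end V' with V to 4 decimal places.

0 0 source 2.0000
1 5 load 3.2000
2 10 source 3.9200
3 15 load 4.3520
4 20 source 4.6112
5 25 load 4.7667
6 30 source 4.8600
7 35 load 4.9160
8 40 source 4.9496
9 45 load 4.9698

Γ_L=0.600000, Γ_S=0.600000; launch V₁=10·50/250=2.000000
k=0 src: V=2.0000
k=1 load: inc=2.000000, refl=2.000000·0.600000=1.2000; V=0.000000+2.000000+1.200000=3.2000
k=2 src: inc=1.200000, refl=1.200000·0.600000=0.7200; V=2.000000+1.200000+0.720000=3.9200
k=3 load: inc=0.720000, refl=0.720000·0.600000=0.4320; V=3.200000+0.720000+0.432000=4.3520
k=4 src: inc=0.432000, refl=0.432000·0.600000=0.2592; V=3.920000+0.432000+0.259200=4.6112
k=5 load: inc=0.259200, refl=0.259200·0.600000=0.1555; V=4.352000+0.259200+0.155520=4.7667
k=6 src: inc=0.155520, refl=0.155520·0.600000=0.0933; V=4.611200+0.155520+0.093312=4.8600
k=7 load: inc=0.093312, refl=0.093312·0.600000=0.0560; V=4.766720+0.093312+0.055987=4.9160
k=8 src: inc=0.055987, refl=0.055987·0.600000=0.0336; V=4.860032+0.055987+0.033592=4.9496
k=9 load: inc=0.033592, refl=0.033592·0.600000=0.0202; V=4.916019+0.033592+0.020155=4.9698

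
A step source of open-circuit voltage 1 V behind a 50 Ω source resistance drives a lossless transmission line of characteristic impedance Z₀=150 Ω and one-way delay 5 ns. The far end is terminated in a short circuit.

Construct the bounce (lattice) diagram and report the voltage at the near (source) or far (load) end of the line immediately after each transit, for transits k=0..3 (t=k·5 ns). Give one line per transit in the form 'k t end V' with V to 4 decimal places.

Γ_L=-1.000000, Γ_S=-0.500000; launch V₁=1·150/200=0.750000
k=0 src: V=0.7500
k=1 load: inc=0.750000, refl=0.750000·-1.000000=-0.7500; V=0.000000+0.750000+-0.750000=0.0000
k=2 src: inc=-0.750000, refl=-0.750000·-0.500000=0.3750; V=0.750000+-0.750000+0.375000=0.3750
k=3 load: inc=0.375000, refl=0.375000·-1.000000=-0.3750; V=0.000000+0.375000+-0.375000=0.0000

0 0 source 0.7500
1 5 load 0.0000
2 10 source 0.3750
3 15 load 0.0000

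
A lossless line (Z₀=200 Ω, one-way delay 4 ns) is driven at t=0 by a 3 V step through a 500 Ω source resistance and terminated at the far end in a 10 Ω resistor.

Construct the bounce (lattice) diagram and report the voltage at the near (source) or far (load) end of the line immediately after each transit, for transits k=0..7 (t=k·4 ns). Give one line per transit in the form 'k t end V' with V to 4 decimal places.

0 0 source 0.8571
1 4 load 0.0816
2 8 source -0.2507
3 12 load 0.0500
4 16 source 0.1789
5 20 load 0.0623
6 24 source 0.0123
7 28 load 0.0575

Γ_L=-0.904762, Γ_S=0.428571; launch V₁=3·200/700=0.857143
k=0 src: V=0.8571
k=1 load: inc=0.857143, refl=0.857143·-0.904762=-0.7755; V=0.000000+0.857143+-0.775510=0.0816
k=2 src: inc=-0.775510, refl=-0.775510·0.428571=-0.3324; V=0.857143+-0.775510+-0.332362=-0.2507
k=3 load: inc=-0.332362, refl=-0.332362·-0.904762=0.3007; V=0.081633+-0.332362+0.300708=0.0500
k=4 src: inc=0.300708, refl=0.300708·0.428571=0.1289; V=-0.250729+0.300708+0.128875=0.1789
k=5 load: inc=0.128875, refl=0.128875·-0.904762=-0.1166; V=0.049979+0.128875+-0.116601=0.0623
k=6 src: inc=-0.116601, refl=-0.116601·0.428571=-0.0500; V=0.178854+-0.116601+-0.049972=0.0123
k=7 load: inc=-0.049972, refl=-0.049972·-0.904762=0.0452; V=0.062253+-0.049972+0.045213=0.0575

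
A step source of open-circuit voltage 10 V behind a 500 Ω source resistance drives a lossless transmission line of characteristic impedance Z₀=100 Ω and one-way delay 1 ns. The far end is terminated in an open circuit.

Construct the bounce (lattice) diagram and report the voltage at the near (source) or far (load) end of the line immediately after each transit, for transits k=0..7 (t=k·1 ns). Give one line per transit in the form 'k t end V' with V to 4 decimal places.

Γ_L=1.000000, Γ_S=0.666667; launch V₁=10·100/600=1.666667
k=0 src: V=1.6667
k=1 load: inc=1.666667, refl=1.666667·1.000000=1.6667; V=0.000000+1.666667+1.666667=3.3333
k=2 src: inc=1.666667, refl=1.666667·0.666667=1.1111; V=1.666667+1.666667+1.111111=4.4444
k=3 load: inc=1.111111, refl=1.111111·1.000000=1.1111; V=3.333333+1.111111+1.111111=5.5556
k=4 src: inc=1.111111, refl=1.111111·0.666667=0.7407; V=4.444444+1.111111+0.740741=6.2963
k=5 load: inc=0.740741, refl=0.740741·1.000000=0.7407; V=5.555556+0.740741+0.740741=7.0370
k=6 src: inc=0.740741, refl=0.740741·0.666667=0.4938; V=6.296296+0.740741+0.493827=7.5309
k=7 load: inc=0.493827, refl=0.493827·1.000000=0.4938; V=7.037037+0.493827+0.493827=8.0247

0 0 source 1.6667
1 1 load 3.3333
2 2 source 4.4444
3 3 load 5.5556
4 4 source 6.2963
5 5 load 7.0370
6 6 source 7.5309
7 7 load 8.0247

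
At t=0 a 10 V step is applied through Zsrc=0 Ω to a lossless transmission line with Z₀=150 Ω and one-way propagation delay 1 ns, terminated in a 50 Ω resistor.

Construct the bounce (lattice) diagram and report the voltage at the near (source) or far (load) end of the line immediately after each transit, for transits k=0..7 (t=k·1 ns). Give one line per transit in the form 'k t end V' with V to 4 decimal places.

Γ_L=-0.500000, Γ_S=-1.000000; launch V₁=10·150/150=10.000000
k=0 src: V=10.0000
k=1 load: inc=10.000000, refl=10.000000·-0.500000=-5.0000; V=0.000000+10.000000+-5.000000=5.0000
k=2 src: inc=-5.000000, refl=-5.000000·-1.000000=5.0000; V=10.000000+-5.000000+5.000000=10.0000
k=3 load: inc=5.000000, refl=5.000000·-0.500000=-2.5000; V=5.000000+5.000000+-2.500000=7.5000
k=4 src: inc=-2.500000, refl=-2.500000·-1.000000=2.5000; V=10.000000+-2.500000+2.500000=10.0000
k=5 load: inc=2.500000, refl=2.500000·-0.500000=-1.2500; V=7.500000+2.500000+-1.250000=8.7500
k=6 src: inc=-1.250000, refl=-1.250000·-1.000000=1.2500; V=10.000000+-1.250000+1.250000=10.0000
k=7 load: inc=1.250000, refl=1.250000·-0.500000=-0.6250; V=8.750000+1.250000+-0.625000=9.3750

0 0 source 10.0000
1 1 load 5.0000
2 2 source 10.0000
3 3 load 7.5000
4 4 source 10.0000
5 5 load 8.7500
6 6 source 10.0000
7 7 load 9.3750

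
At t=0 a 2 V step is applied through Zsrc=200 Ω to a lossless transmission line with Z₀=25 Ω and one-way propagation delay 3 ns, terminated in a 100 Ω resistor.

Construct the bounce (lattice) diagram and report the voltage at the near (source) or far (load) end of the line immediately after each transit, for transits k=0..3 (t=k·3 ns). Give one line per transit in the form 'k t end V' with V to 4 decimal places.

0 0 source 0.2222
1 3 load 0.3556
2 6 source 0.4593
3 9 load 0.5215

Γ_L=0.600000, Γ_S=0.777778; launch V₁=2·25/225=0.222222
k=0 src: V=0.2222
k=1 load: inc=0.222222, refl=0.222222·0.600000=0.1333; V=0.000000+0.222222+0.133333=0.3556
k=2 src: inc=0.133333, refl=0.133333·0.777778=0.1037; V=0.222222+0.133333+0.103704=0.4593
k=3 load: inc=0.103704, refl=0.103704·0.600000=0.0622; V=0.355556+0.103704+0.062222=0.5215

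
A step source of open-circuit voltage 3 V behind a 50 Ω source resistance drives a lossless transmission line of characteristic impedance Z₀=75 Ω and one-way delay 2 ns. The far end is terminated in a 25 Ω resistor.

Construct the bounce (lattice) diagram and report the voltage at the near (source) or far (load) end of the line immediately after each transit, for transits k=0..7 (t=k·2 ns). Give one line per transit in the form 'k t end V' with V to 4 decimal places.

Γ_L=-0.500000, Γ_S=-0.200000; launch V₁=3·75/125=1.800000
k=0 src: V=1.8000
k=1 load: inc=1.800000, refl=1.800000·-0.500000=-0.9000; V=0.000000+1.800000+-0.900000=0.9000
k=2 src: inc=-0.900000, refl=-0.900000·-0.200000=0.1800; V=1.800000+-0.900000+0.180000=1.0800
k=3 load: inc=0.180000, refl=0.180000·-0.500000=-0.0900; V=0.900000+0.180000+-0.090000=0.9900
k=4 src: inc=-0.090000, refl=-0.090000·-0.200000=0.0180; V=1.080000+-0.090000+0.018000=1.0080
k=5 load: inc=0.018000, refl=0.018000·-0.500000=-0.0090; V=0.990000+0.018000+-0.009000=0.9990
k=6 src: inc=-0.009000, refl=-0.009000·-0.200000=0.0018; V=1.008000+-0.009000+0.001800=1.0008
k=7 load: inc=0.001800, refl=0.001800·-0.500000=-0.0009; V=0.999000+0.001800+-0.000900=0.9999

0 0 source 1.8000
1 2 load 0.9000
2 4 source 1.0800
3 6 load 0.9900
4 8 source 1.0080
5 10 load 0.9990
6 12 source 1.0008
7 14 load 0.9999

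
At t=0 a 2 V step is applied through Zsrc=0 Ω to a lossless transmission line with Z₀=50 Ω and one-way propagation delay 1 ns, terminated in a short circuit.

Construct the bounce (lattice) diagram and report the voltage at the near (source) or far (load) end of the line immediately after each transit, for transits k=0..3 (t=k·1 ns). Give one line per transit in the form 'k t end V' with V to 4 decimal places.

Γ_L=-1.000000, Γ_S=-1.000000; launch V₁=2·50/50=2.000000
k=0 src: V=2.0000
k=1 load: inc=2.000000, refl=2.000000·-1.000000=-2.0000; V=0.000000+2.000000+-2.000000=0.0000
k=2 src: inc=-2.000000, refl=-2.000000·-1.000000=2.0000; V=2.000000+-2.000000+2.000000=2.0000
k=3 load: inc=2.000000, refl=2.000000·-1.000000=-2.0000; V=0.000000+2.000000+-2.000000=0.0000

0 0 source 2.0000
1 1 load 0.0000
2 2 source 2.0000
3 3 load 0.0000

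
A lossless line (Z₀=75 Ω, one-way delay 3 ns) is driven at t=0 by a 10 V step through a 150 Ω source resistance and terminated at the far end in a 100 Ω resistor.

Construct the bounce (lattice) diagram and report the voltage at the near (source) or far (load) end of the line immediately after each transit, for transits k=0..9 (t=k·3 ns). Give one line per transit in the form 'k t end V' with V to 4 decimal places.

Γ_L=0.142857, Γ_S=0.333333; launch V₁=10·75/225=3.333333
k=0 src: V=3.3333
k=1 load: inc=3.333333, refl=3.333333·0.142857=0.4762; V=0.000000+3.333333+0.476190=3.8095
k=2 src: inc=0.476190, refl=0.476190·0.333333=0.1587; V=3.333333+0.476190+0.158730=3.9683
k=3 load: inc=0.158730, refl=0.158730·0.142857=0.0227; V=3.809524+0.158730+0.022676=3.9909
k=4 src: inc=0.022676, refl=0.022676·0.333333=0.0076; V=3.968254+0.022676+0.007559=3.9985
k=5 load: inc=0.007559, refl=0.007559·0.142857=0.0011; V=3.990930+0.007559+0.001080=3.9996
k=6 src: inc=0.001080, refl=0.001080·0.333333=0.0004; V=3.998488+0.001080+0.000360=3.9999
k=7 load: inc=0.000360, refl=0.000360·0.142857=0.0001; V=3.999568+0.000360+0.000051=4.0000
k=8 src: inc=0.000051, refl=0.000051·0.333333=0.0000; V=3.999928+0.000051+0.000017=4.0000
k=9 load: inc=0.000017, refl=0.000017·0.142857=0.0000; V=3.999979+0.000017+0.000002=4.0000

0 0 source 3.3333
1 3 load 3.8095
2 6 source 3.9683
3 9 load 3.9909
4 12 source 3.9985
5 15 load 3.9996
6 18 source 3.9999
7 21 load 4.0000
8 24 source 4.0000
9 27 load 4.0000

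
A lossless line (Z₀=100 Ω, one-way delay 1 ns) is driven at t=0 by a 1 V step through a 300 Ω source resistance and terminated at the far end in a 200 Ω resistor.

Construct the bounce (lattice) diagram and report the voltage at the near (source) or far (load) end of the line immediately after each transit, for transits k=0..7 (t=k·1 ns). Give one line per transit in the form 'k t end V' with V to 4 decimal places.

Γ_L=0.333333, Γ_S=0.500000; launch V₁=1·100/400=0.250000
k=0 src: V=0.2500
k=1 load: inc=0.250000, refl=0.250000·0.333333=0.0833; V=0.000000+0.250000+0.083333=0.3333
k=2 src: inc=0.083333, refl=0.083333·0.500000=0.0417; V=0.250000+0.083333+0.041667=0.3750
k=3 load: inc=0.041667, refl=0.041667·0.333333=0.0139; V=0.333333+0.041667+0.013889=0.3889
k=4 src: inc=0.013889, refl=0.013889·0.500000=0.0069; V=0.375000+0.013889+0.006944=0.3958
k=5 load: inc=0.006944, refl=0.006944·0.333333=0.0023; V=0.388889+0.006944+0.002315=0.3981
k=6 src: inc=0.002315, refl=0.002315·0.500000=0.0012; V=0.395833+0.002315+0.001157=0.3993
k=7 load: inc=0.001157, refl=0.001157·0.333333=0.0004; V=0.398148+0.001157+0.000386=0.3997

0 0 source 0.2500
1 1 load 0.3333
2 2 source 0.3750
3 3 load 0.3889
4 4 source 0.3958
5 5 load 0.3981
6 6 source 0.3993
7 7 load 0.3997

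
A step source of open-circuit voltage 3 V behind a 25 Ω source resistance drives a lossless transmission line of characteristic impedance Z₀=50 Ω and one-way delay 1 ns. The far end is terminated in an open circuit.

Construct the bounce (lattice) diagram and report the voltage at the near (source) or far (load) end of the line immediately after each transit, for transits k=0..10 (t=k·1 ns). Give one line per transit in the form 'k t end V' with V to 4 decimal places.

Γ_L=1.000000, Γ_S=-0.333333; launch V₁=3·50/75=2.000000
k=0 src: V=2.0000
k=1 load: inc=2.000000, refl=2.000000·1.000000=2.0000; V=0.000000+2.000000+2.000000=4.0000
k=2 src: inc=2.000000, refl=2.000000·-0.333333=-0.6667; V=2.000000+2.000000+-0.666667=3.3333
k=3 load: inc=-0.666667, refl=-0.666667·1.000000=-0.6667; V=4.000000+-0.666667+-0.666667=2.6667
k=4 src: inc=-0.666667, refl=-0.666667·-0.333333=0.2222; V=3.333333+-0.666667+0.222222=2.8889
k=5 load: inc=0.222222, refl=0.222222·1.000000=0.2222; V=2.666667+0.222222+0.222222=3.1111
k=6 src: inc=0.222222, refl=0.222222·-0.333333=-0.0741; V=2.888889+0.222222+-0.074074=3.0370
k=7 load: inc=-0.074074, refl=-0.074074·1.000000=-0.0741; V=3.111111+-0.074074+-0.074074=2.9630
k=8 src: inc=-0.074074, refl=-0.074074·-0.333333=0.0247; V=3.037037+-0.074074+0.024691=2.9877
k=9 load: inc=0.024691, refl=0.024691·1.000000=0.0247; V=2.962963+0.024691+0.024691=3.0123
k=10 src: inc=0.024691, refl=0.024691·-0.333333=-0.0082; V=2.987654+0.024691+-0.008230=3.0041

0 0 source 2.0000
1 1 load 4.0000
2 2 source 3.3333
3 3 load 2.6667
4 4 source 2.8889
5 5 load 3.1111
6 6 source 3.0370
7 7 load 2.9630
8 8 source 2.9877
9 9 load 3.0123
10 10 source 3.0041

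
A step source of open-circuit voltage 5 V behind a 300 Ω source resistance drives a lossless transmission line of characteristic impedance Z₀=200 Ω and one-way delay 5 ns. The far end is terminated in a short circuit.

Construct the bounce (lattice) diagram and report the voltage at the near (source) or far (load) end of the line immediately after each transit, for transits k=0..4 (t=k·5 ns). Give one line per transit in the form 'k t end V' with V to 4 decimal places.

Γ_L=-1.000000, Γ_S=0.200000; launch V₁=5·200/500=2.000000
k=0 src: V=2.0000
k=1 load: inc=2.000000, refl=2.000000·-1.000000=-2.0000; V=0.000000+2.000000+-2.000000=0.0000
k=2 src: inc=-2.000000, refl=-2.000000·0.200000=-0.4000; V=2.000000+-2.000000+-0.400000=-0.4000
k=3 load: inc=-0.400000, refl=-0.400000·-1.000000=0.4000; V=0.000000+-0.400000+0.400000=0.0000
k=4 src: inc=0.400000, refl=0.400000·0.200000=0.0800; V=-0.400000+0.400000+0.080000=0.0800

0 0 source 2.0000
1 5 load 0.0000
2 10 source -0.4000
3 15 load 0.0000
4 20 source 0.0800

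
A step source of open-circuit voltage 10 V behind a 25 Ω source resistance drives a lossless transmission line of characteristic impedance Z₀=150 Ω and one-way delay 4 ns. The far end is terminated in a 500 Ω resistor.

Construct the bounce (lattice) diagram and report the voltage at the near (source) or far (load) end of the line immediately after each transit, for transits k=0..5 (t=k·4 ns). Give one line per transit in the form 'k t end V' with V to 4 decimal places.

Γ_L=0.538462, Γ_S=-0.714286; launch V₁=10·150/175=8.571429
k=0 src: V=8.5714
k=1 load: inc=8.571429, refl=8.571429·0.538462=4.6154; V=0.000000+8.571429+4.615385=13.1868
k=2 src: inc=4.615385, refl=4.615385·-0.714286=-3.2967; V=8.571429+4.615385+-3.296703=9.8901
k=3 load: inc=-3.296703, refl=-3.296703·0.538462=-1.7751; V=13.186813+-3.296703+-1.775148=8.1150
k=4 src: inc=-1.775148, refl=-1.775148·-0.714286=1.2680; V=9.890110+-1.775148+1.267963=9.3829
k=5 load: inc=1.267963, refl=1.267963·0.538462=0.6827; V=8.114962+1.267963+0.682749=10.0657

0 0 source 8.5714
1 4 load 13.1868
2 8 source 9.8901
3 12 load 8.1150
4 16 source 9.3829
5 20 load 10.0657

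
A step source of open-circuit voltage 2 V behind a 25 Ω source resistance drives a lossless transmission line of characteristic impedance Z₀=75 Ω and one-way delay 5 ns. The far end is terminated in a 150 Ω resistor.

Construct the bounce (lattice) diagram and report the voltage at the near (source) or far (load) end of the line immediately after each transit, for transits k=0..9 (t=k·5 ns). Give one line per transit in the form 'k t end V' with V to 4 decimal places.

Γ_L=0.333333, Γ_S=-0.500000; launch V₁=2·75/100=1.500000
k=0 src: V=1.5000
k=1 load: inc=1.500000, refl=1.500000·0.333333=0.5000; V=0.000000+1.500000+0.500000=2.0000
k=2 src: inc=0.500000, refl=0.500000·-0.500000=-0.2500; V=1.500000+0.500000+-0.250000=1.7500
k=3 load: inc=-0.250000, refl=-0.250000·0.333333=-0.0833; V=2.000000+-0.250000+-0.083333=1.6667
k=4 src: inc=-0.083333, refl=-0.083333·-0.500000=0.0417; V=1.750000+-0.083333+0.041667=1.7083
k=5 load: inc=0.041667, refl=0.041667·0.333333=0.0139; V=1.666667+0.041667+0.013889=1.7222
k=6 src: inc=0.013889, refl=0.013889·-0.500000=-0.0069; V=1.708333+0.013889+-0.006944=1.7153
k=7 load: inc=-0.006944, refl=-0.006944·0.333333=-0.0023; V=1.722222+-0.006944+-0.002315=1.7130
k=8 src: inc=-0.002315, refl=-0.002315·-0.500000=0.0012; V=1.715278+-0.002315+0.001157=1.7141
k=9 load: inc=0.001157, refl=0.001157·0.333333=0.0004; V=1.712963+0.001157+0.000386=1.7145

0 0 source 1.5000
1 5 load 2.0000
2 10 source 1.7500
3 15 load 1.6667
4 20 source 1.7083
5 25 load 1.7222
6 30 source 1.7153
7 35 load 1.7130
8 40 source 1.7141
9 45 load 1.7145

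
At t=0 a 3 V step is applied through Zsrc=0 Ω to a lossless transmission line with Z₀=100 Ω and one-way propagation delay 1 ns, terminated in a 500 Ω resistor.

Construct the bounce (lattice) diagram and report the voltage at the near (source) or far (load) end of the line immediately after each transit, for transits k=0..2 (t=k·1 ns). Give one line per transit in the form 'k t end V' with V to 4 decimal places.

0 0 source 3.0000
1 1 load 5.0000
2 2 source 3.0000

Γ_L=0.666667, Γ_S=-1.000000; launch V₁=3·100/100=3.000000
k=0 src: V=3.0000
k=1 load: inc=3.000000, refl=3.000000·0.666667=2.0000; V=0.000000+3.000000+2.000000=5.0000
k=2 src: inc=2.000000, refl=2.000000·-1.000000=-2.0000; V=3.000000+2.000000+-2.000000=3.0000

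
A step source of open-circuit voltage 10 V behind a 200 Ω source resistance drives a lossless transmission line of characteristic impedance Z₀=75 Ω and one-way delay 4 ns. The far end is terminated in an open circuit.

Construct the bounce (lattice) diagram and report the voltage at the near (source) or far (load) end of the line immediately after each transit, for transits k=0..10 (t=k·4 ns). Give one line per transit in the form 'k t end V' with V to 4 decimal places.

0 0 source 2.7273
1 4 load 5.4545
2 8 source 6.6942
3 12 load 7.9339
4 16 source 8.4974
5 20 load 9.0609
6 24 source 9.3170
7 28 load 9.5731
8 32 source 9.6895
9 36 load 9.8060
10 40 source 9.8589

Γ_L=1.000000, Γ_S=0.454545; launch V₁=10·75/275=2.727273
k=0 src: V=2.7273
k=1 load: inc=2.727273, refl=2.727273·1.000000=2.7273; V=0.000000+2.727273+2.727273=5.4545
k=2 src: inc=2.727273, refl=2.727273·0.454545=1.2397; V=2.727273+2.727273+1.239669=6.6942
k=3 load: inc=1.239669, refl=1.239669·1.000000=1.2397; V=5.454545+1.239669+1.239669=7.9339
k=4 src: inc=1.239669, refl=1.239669·0.454545=0.5635; V=6.694215+1.239669+0.563486=8.4974
k=5 load: inc=0.563486, refl=0.563486·1.000000=0.5635; V=7.933884+0.563486+0.563486=9.0609
k=6 src: inc=0.563486, refl=0.563486·0.454545=0.2561; V=8.497370+0.563486+0.256130=9.3170
k=7 load: inc=0.256130, refl=0.256130·1.000000=0.2561; V=9.060856+0.256130+0.256130=9.5731
k=8 src: inc=0.256130, refl=0.256130·0.454545=0.1164; V=9.316987+0.256130+0.116423=9.6895
k=9 load: inc=0.116423, refl=0.116423·1.000000=0.1164; V=9.573117+0.116423+0.116423=9.8060
k=10 src: inc=0.116423, refl=0.116423·0.454545=0.0529; V=9.689539+0.116423+0.052919=9.8589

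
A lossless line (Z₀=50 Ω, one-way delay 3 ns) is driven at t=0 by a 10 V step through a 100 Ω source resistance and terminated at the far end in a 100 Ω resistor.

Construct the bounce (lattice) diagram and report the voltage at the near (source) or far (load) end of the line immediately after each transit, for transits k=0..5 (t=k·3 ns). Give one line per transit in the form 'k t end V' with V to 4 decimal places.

0 0 source 3.3333
1 3 load 4.4444
2 6 source 4.8148
3 9 load 4.9383
4 12 source 4.9794
5 15 load 4.9931

Γ_L=0.333333, Γ_S=0.333333; launch V₁=10·50/150=3.333333
k=0 src: V=3.3333
k=1 load: inc=3.333333, refl=3.333333·0.333333=1.1111; V=0.000000+3.333333+1.111111=4.4444
k=2 src: inc=1.111111, refl=1.111111·0.333333=0.3704; V=3.333333+1.111111+0.370370=4.8148
k=3 load: inc=0.370370, refl=0.370370·0.333333=0.1235; V=4.444444+0.370370+0.123457=4.9383
k=4 src: inc=0.123457, refl=0.123457·0.333333=0.0412; V=4.814815+0.123457+0.041152=4.9794
k=5 load: inc=0.041152, refl=0.041152·0.333333=0.0137; V=4.938272+0.041152+0.013717=4.9931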